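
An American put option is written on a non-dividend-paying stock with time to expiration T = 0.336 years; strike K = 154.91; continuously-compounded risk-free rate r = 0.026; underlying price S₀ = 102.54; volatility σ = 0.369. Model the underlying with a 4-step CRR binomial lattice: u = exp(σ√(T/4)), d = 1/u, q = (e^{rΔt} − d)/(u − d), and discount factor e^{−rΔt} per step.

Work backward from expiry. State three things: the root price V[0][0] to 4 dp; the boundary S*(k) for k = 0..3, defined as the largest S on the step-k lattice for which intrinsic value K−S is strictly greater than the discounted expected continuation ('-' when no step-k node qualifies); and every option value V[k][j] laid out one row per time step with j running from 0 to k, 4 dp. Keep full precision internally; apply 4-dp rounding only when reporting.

Δt=0.08400, u=1.11287, d=0.89857, q=0.48349, disc=e^(-rΔt)=0.99782
k=4 terminal: V=max(K-S,0) → 88.0589 72.1156 52.3700 27.9153 0.0000
k=3: j=0 S=74.3969 intr=80.5131 cont=80.1752 V=80.5131[EX]; j=1 S=92.1398 intr=62.7702 cont=62.4323 V=62.7702[EX]; j=2 S=114.1142 intr=40.7958 cont=40.4579 V=40.7958[EX]; j=3 S=141.3292 intr=13.5808 cont=14.3870 V=14.3870[hold]  S*(3)=114.1142
k=2: j=0 S=82.7944 intr=72.1156 cont=71.7777 V=72.1156[EX]; j=1 S=102.5400 intr=52.3700 cont=52.0320 V=52.3700[EX]; j=2 S=126.9947 intr=27.9153 cont=27.9663 V=27.9663[hold]  S*(2)=102.5400
k=1: j=0 S=92.1398 intr=62.7702 cont=62.4323 V=62.7702[EX]; j=1 S=114.1142 intr=40.7958 cont=40.4825 V=40.7958[EX]  S*(1)=114.1142
k=0: j=0 S=102.5400 intr=52.3700 cont=52.0320 V=52.3700[EX]  S*(0)=102.5400

price = 52.3700
boundary = 102.5400 114.1142 102.5400 114.1142
tree:
52.3700
62.7702 40.7958
72.1156 52.3700 27.9663
80.5131 62.7702 40.7958 14.3870
88.0589 72.1156 52.3700 27.9153 0.0000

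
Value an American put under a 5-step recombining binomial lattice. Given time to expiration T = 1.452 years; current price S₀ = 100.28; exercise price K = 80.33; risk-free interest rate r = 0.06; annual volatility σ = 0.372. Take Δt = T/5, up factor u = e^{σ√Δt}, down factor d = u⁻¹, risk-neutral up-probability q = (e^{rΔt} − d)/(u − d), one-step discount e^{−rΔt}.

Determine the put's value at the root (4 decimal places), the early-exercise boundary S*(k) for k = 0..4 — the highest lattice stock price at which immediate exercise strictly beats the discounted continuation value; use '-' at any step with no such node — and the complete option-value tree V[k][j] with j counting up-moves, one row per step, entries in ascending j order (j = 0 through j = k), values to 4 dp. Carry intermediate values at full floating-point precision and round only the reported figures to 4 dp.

price = 5.4897
boundary = - - - 54.9579 67.1570
tree:
5.4897
9.4487 1.6236
15.8065 3.2624 0.0000
25.3721 6.5556 0.0000 0.0000
35.3552 13.1730 0.0000 0.0000 0.0000
43.5249 25.3721 0.0000 0.0000 0.0000 0.0000

params: Δt=0.29040 u=1.22197 d=0.81835 q=0.49360 e^(-rΔt)=0.98273
t_5 payoffs: 43.5249 25.3721 0.0000 0.0000 0.0000 0.0000
t_4: node(4,0) S=44.9748 payoff=35.3552 vs cont=33.9677 → 35.3552 [stop]  node(4,1) S=67.1570 payoff=13.1730 vs cont=12.6265 → 13.1730 [stop]  node(4,2) S=100.2800 payoff=0.0000 vs cont=0.0000 → 0.0000 [wait]  node(4,3) S=149.7397 payoff=0.0000 vs cont=0.0000 → 0.0000 [wait]  node(4,4) S=223.5938 payoff=0.0000 vs cont=0.0000 → 0.0000 [wait]  ⇒ S*(4)=67.1570
t_3: node(3,0) S=54.9579 payoff=25.3721 vs cont=23.9845 → 25.3721 [stop]  node(3,1) S=82.0640 payoff=0.0000 vs cont=6.5556 → 6.5556 [wait]  node(3,2) S=122.5394 payoff=0.0000 vs cont=0.0000 → 0.0000 [wait]  node(3,3) S=182.9778 payoff=0.0000 vs cont=0.0000 → 0.0000 [wait]  ⇒ S*(3)=54.9579
t_2: node(2,0) S=67.1570 payoff=13.1730 vs cont=15.8065 → 15.8065 [wait]  node(2,1) S=100.2800 payoff=0.0000 vs cont=3.2624 → 3.2624 [wait]  node(2,2) S=149.7397 payoff=0.0000 vs cont=0.0000 → 0.0000 [wait]  ⇒ S*(2)=-
t_1: node(1,0) S=82.0640 payoff=0.0000 vs cont=9.4487 → 9.4487 [wait]  node(1,1) S=122.5394 payoff=0.0000 vs cont=1.6236 → 1.6236 [wait]  ⇒ S*(1)=-
t_0: node(0,0) S=100.2800 payoff=0.0000 vs cont=5.4897 → 5.4897 [wait]  ⇒ S*(0)=-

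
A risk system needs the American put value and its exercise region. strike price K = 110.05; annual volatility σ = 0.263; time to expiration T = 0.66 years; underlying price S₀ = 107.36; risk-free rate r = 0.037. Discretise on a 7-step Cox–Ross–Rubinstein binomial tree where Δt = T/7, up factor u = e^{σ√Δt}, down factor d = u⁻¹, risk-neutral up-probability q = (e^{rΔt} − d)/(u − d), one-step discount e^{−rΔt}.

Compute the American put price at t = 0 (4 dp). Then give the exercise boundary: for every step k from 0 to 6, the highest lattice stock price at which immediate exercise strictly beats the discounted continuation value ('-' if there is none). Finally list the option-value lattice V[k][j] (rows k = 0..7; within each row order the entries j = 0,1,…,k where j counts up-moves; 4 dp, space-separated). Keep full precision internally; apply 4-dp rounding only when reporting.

price = 9.6705
boundary = - - - 84.2609 77.7237 84.2609 91.3478
tree:
9.6705
13.9073 5.5253
19.3171 8.6254 2.4815
25.7891 13.0167 4.3193 0.6714
32.3263 18.8227 7.3347 1.3514 0.0000
38.3562 25.7891 12.0274 2.7200 0.0000 0.0000
43.9184 32.3263 18.7022 5.4747 0.0000 0.0000 0.0000
49.0490 38.3562 25.7891 11.0192 0.0000 0.0000 0.0000 0.0000

params: Δt=0.09429 u=1.08411 d=0.92242 q=0.50144 e^(-rΔt)=0.99652
t_7 payoffs: 49.0490 38.3562 25.7891 11.0192 0.0000 0.0000 0.0000 0.0000
t_6: node(6,0) S=66.1316 payoff=43.9184 vs cont=43.5351 → 43.9184 [stop]  node(6,1) S=77.7237 payoff=32.3263 vs cont=31.9430 → 32.3263 [stop]  node(6,2) S=91.3478 payoff=18.7022 vs cont=18.3189 → 18.7022 [stop]  node(6,3) S=107.3600 payoff=2.6900 vs cont=5.4747 → 5.4747 [wait]  node(6,4) S=126.1789 payoff=0.0000 vs cont=0.0000 → 0.0000 [wait]  node(6,5) S=148.2966 payoff=0.0000 vs cont=0.0000 → 0.0000 [wait]  node(6,6) S=174.2913 payoff=0.0000 vs cont=0.0000 → 0.0000 [wait]  ⇒ S*(6)=91.3478
t_5: node(5,0) S=71.6938 payoff=38.3562 vs cont=37.9730 → 38.3562 [stop]  node(5,1) S=84.2609 payoff=25.7891 vs cont=25.4059 → 25.7891 [stop]  node(5,2) S=99.0308 payoff=11.0192 vs cont=12.0274 → 12.0274 [wait]  node(5,3) S=116.3897 payoff=0.0000 vs cont=2.7200 → 2.7200 [wait]  node(5,4) S=136.7915 payoff=0.0000 vs cont=0.0000 → 0.0000 [wait]  node(5,5) S=160.7694 payoff=0.0000 vs cont=0.0000 → 0.0000 [wait]  ⇒ S*(5)=84.2609
t_4: node(4,0) S=77.7237 payoff=32.3263 vs cont=31.9430 → 32.3263 [stop]  node(4,1) S=91.3478 payoff=18.7022 vs cont=18.8227 → 18.8227 [wait]  node(4,2) S=107.3600 payoff=2.6900 vs cont=7.3347 → 7.3347 [wait]  node(4,3) S=126.1789 payoff=0.0000 vs cont=1.3514 → 1.3514 [wait]  node(4,4) S=148.2966 payoff=0.0000 vs cont=0.0000 → 0.0000 [wait]  ⇒ S*(4)=77.7237
t_3: node(3,0) S=84.2609 payoff=25.7891 vs cont=25.4661 → 25.7891 [stop]  node(3,1) S=99.0308 payoff=11.0192 vs cont=13.0167 → 13.0167 [wait]  node(3,2) S=116.3897 payoff=0.0000 vs cont=4.3193 → 4.3193 [wait]  node(3,3) S=136.7915 payoff=0.0000 vs cont=0.6714 → 0.6714 [wait]  ⇒ S*(3)=84.2609
t_2: node(2,0) S=91.3478 payoff=18.7022 vs cont=19.3171 → 19.3171 [wait]  node(2,1) S=107.3600 payoff=2.6900 vs cont=8.6254 → 8.6254 [wait]  node(2,2) S=126.1789 payoff=0.0000 vs cont=2.4815 → 2.4815 [wait]  ⇒ S*(2)=-
t_1: node(1,0) S=99.0308 payoff=11.0192 vs cont=13.9073 → 13.9073 [wait]  node(1,1) S=116.3897 payoff=0.0000 vs cont=5.5253 → 5.5253 [wait]  ⇒ S*(1)=-
t_0: node(0,0) S=107.3600 payoff=2.6900 vs cont=9.6705 → 9.6705 [wait]  ⇒ S*(0)=-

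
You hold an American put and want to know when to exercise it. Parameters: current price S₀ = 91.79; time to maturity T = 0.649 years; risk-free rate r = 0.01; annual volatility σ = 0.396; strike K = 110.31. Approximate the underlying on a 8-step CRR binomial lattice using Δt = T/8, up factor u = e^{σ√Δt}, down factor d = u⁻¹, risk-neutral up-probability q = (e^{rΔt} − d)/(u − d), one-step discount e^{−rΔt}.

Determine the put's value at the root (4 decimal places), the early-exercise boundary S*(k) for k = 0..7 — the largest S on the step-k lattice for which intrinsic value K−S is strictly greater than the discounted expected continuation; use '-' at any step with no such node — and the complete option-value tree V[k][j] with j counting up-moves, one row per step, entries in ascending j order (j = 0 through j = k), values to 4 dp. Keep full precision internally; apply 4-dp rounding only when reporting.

Δt=0.08113, u=1.11940, d=0.89334, q=0.47542, disc=e^(-rΔt)=0.99919
k=8 terminal: V=max(K-S,0) → 73.0776 63.6559 51.8501 37.0568 18.5200 0.0000 0.0000 0.0000 0.0000
k=7: j=0 S=41.6779 intr=68.6321 cont=68.5427 V=68.6321[EX]; j=1 S=52.2245 intr=58.0855 cont=57.9961 V=58.0855[EX]; j=2 S=65.4399 intr=44.8701 cont=44.7807 V=44.8701[EX]; j=3 S=81.9995 intr=28.3105 cont=28.2211 V=28.3105[EX]; j=4 S=102.7495 intr=7.5605 cont=9.7073 V=9.7073[hold]; j=5 S=128.7503 intr=0.0000 cont=0.0000 V=0.0000[hold]; j=6 S=161.3306 intr=0.0000 cont=0.0000 V=0.0000[hold]; j=7 S=202.1554 intr=0.0000 cont=0.0000 V=0.0000[hold]  S*(7)=81.9995
k=6: j=0 S=46.6541 intr=63.6559 cont=63.5665 V=63.6559[EX]; j=1 S=58.4599 intr=51.8501 cont=51.7606 V=51.8501[EX]; j=2 S=73.2532 intr=37.0568 cont=36.9673 V=37.0568[EX]; j=3 S=91.7900 intr=18.5200 cont=19.4504 V=19.4504[hold]; j=4 S=115.0175 intr=0.0000 cont=5.0881 V=5.0881[hold]; j=5 S=144.1228 intr=0.0000 cont=0.0000 V=0.0000[hold]; j=6 S=180.5931 intr=0.0000 cont=0.0000 V=0.0000[hold]  S*(6)=73.2532
k=5: j=0 S=52.2245 intr=58.0855 cont=57.9961 V=58.0855[EX]; j=1 S=65.4399 intr=44.8701 cont=44.7807 V=44.8701[EX]; j=2 S=81.9995 intr=28.3105 cont=28.6630 V=28.6630[hold]; j=3 S=102.7495 intr=7.5605 cont=12.6120 V=12.6120[hold]; j=4 S=128.7503 intr=0.0000 cont=2.6669 V=2.6669[hold]; j=5 S=161.3306 intr=0.0000 cont=0.0000 V=0.0000[hold]  S*(5)=65.4399
k=4: j=0 S=58.4599 intr=51.8501 cont=51.7606 V=51.8501[EX]; j=1 S=73.2532 intr=37.0568 cont=37.1348 V=37.1348[hold]; j=2 S=91.7900 intr=18.5200 cont=21.0149 V=21.0149[hold]; j=3 S=115.0175 intr=0.0000 cont=7.8775 V=7.8775[hold]; j=4 S=144.1228 intr=0.0000 cont=1.3979 V=1.3979[hold]  S*(4)=58.4599
k=3: j=0 S=65.4399 intr=44.8701 cont=44.8177 V=44.8701[EX]; j=1 S=81.9995 intr=28.3105 cont=29.4471 V=29.4471[hold]; j=2 S=102.7495 intr=7.5605 cont=14.7571 V=14.7571[hold]; j=3 S=128.7503 intr=0.0000 cont=4.7931 V=4.7931[hold]  S*(3)=65.4399
k=2: j=0 S=73.2532 intr=37.0568 cont=37.5073 V=37.5073[hold]; j=1 S=91.7900 intr=18.5200 cont=22.4450 V=22.4450[hold]; j=2 S=115.0175 intr=0.0000 cont=10.0119 V=10.0119[hold]  S*(2)=-
k=1: j=0 S=81.9995 intr=28.3105 cont=30.3217 V=30.3217[hold]; j=1 S=102.7495 intr=7.5605 cont=16.5206 V=16.5206[hold]  S*(1)=-
k=0: j=0 S=91.7900 intr=18.5200 cont=23.7411 V=23.7411[hold]  S*(0)=-

price = 23.7411
boundary = - - - 65.4399 58.4599 65.4399 73.2532 81.9995
tree:
23.7411
30.3217 16.5206
37.5073 22.4450 10.0119
44.8701 29.4471 14.7571 4.7931
51.8501 37.1348 21.0149 7.8775 1.3979
58.0855 44.8701 28.6630 12.6120 2.6669 0.0000
63.6559 51.8501 37.0568 19.4504 5.0881 0.0000 0.0000
68.6321 58.0855 44.8701 28.3105 9.7073 0.0000 0.0000 0.0000
73.0776 63.6559 51.8501 37.0568 18.5200 0.0000 0.0000 0.0000 0.0000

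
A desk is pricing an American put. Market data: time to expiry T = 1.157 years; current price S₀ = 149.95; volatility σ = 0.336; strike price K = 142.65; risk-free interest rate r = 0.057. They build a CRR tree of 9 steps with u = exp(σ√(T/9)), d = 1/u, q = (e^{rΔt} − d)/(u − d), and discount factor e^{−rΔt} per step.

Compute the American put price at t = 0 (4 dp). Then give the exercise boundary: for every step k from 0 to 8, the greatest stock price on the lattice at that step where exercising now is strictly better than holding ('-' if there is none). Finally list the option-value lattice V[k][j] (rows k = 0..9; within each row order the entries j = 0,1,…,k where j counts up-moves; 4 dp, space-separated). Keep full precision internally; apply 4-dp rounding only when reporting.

price = 14.3381
boundary = - - - - 92.6117 104.4687 92.6117 104.4687 117.8436
tree:
14.3381
20.5212 8.3749
28.5512 12.8046 4.0748
38.4744 19.0623 6.7443 1.4691
50.0383 27.4930 10.9242 2.6698 0.2917
60.5495 38.1813 17.2245 4.7937 0.5882 0.0000
69.8677 50.0383 26.2380 8.4775 1.1858 0.0000 0.0000
78.1284 60.5495 38.1813 14.6979 2.3909 0.0000 0.0000 0.0000
85.4514 69.8677 50.0383 24.8064 4.8205 0.0000 0.0000 0.0000 0.0000
91.9433 78.1284 60.5495 38.1813 9.7190 0.0000 0.0000 0.0000 0.0000 0.0000

Δt=0.12856, u=1.12803, d=0.88650, q=0.50037, disc=e^(-rΔt)=0.99270
k=9 terminal: V=max(K-S,0) → 91.9433 78.1284 60.5495 38.1813 9.7190 0.0000 0.0000 0.0000 0.0000 0.0000
k=8: j=0 S=57.1986 intr=85.4514 cont=84.4099 V=85.4514[EX]; j=1 S=72.7823 intr=69.8677 cont=68.8263 V=69.8677[EX]; j=2 S=92.6117 intr=50.0383 cont=48.9968 V=50.0383[EX]; j=3 S=117.8436 intr=24.8064 cont=23.7649 V=24.8064[EX]; j=4 S=149.9500 intr=0.0000 cont=4.8205 V=4.8205[hold]; j=5 S=190.8037 intr=0.0000 cont=0.0000 V=0.0000[hold]; j=6 S=242.7879 intr=0.0000 cont=0.0000 V=0.0000[hold]; j=7 S=308.9352 intr=0.0000 cont=0.0000 V=0.0000[hold]; j=8 S=393.1042 intr=0.0000 cont=0.0000 V=0.0000[hold]  S*(8)=117.8436
k=7: j=0 S=64.5216 intr=78.1284 cont=77.0869 V=78.1284[EX]; j=1 S=82.1005 intr=60.5495 cont=59.5080 V=60.5495[EX]; j=2 S=104.4687 intr=38.1813 cont=37.1399 V=38.1813[EX]; j=3 S=132.9310 intr=9.7190 cont=14.6979 V=14.6979[hold]; j=4 S=169.1479 intr=0.0000 cont=2.3909 V=2.3909[hold]; j=5 S=215.2320 intr=0.0000 cont=0.0000 V=0.0000[hold]; j=6 S=273.8718 intr=0.0000 cont=0.0000 V=0.0000[hold]; j=7 S=348.4878 intr=0.0000 cont=0.0000 V=0.0000[hold]  S*(7)=104.4687
k=6: j=0 S=72.7823 intr=69.8677 cont=68.8263 V=69.8677[EX]; j=1 S=92.6117 intr=50.0383 cont=48.9968 V=50.0383[EX]; j=2 S=117.8436 intr=24.8064 cont=26.2380 V=26.2380[hold]; j=3 S=149.9500 intr=0.0000 cont=8.4775 V=8.4775[hold]; j=4 S=190.8037 intr=0.0000 cont=1.1858 V=1.1858[hold]; j=5 S=242.7879 intr=0.0000 cont=0.0000 V=0.0000[hold]; j=6 S=308.9352 intr=0.0000 cont=0.0000 V=0.0000[hold]  S*(6)=92.6117
k=5: j=0 S=82.1005 intr=60.5495 cont=59.5080 V=60.5495[EX]; j=1 S=104.4687 intr=38.1813 cont=37.8510 V=38.1813[EX]; j=2 S=132.9310 intr=9.7190 cont=17.2245 V=17.2245[hold]; j=3 S=169.1479 intr=0.0000 cont=4.7937 V=4.7937[hold]; j=4 S=215.2320 intr=0.0000 cont=0.5882 V=0.5882[hold]; j=5 S=273.8718 intr=0.0000 cont=0.0000 V=0.0000[hold]  S*(5)=104.4687
k=4: j=0 S=92.6117 intr=50.0383 cont=48.9968 V=50.0383[EX]; j=1 S=117.8436 intr=24.8064 cont=27.4930 V=27.4930[hold]; j=2 S=149.9500 intr=0.0000 cont=10.9242 V=10.9242[hold]; j=3 S=190.8037 intr=0.0000 cont=2.6698 V=2.6698[hold]; j=4 S=242.7879 intr=0.0000 cont=0.2917 V=0.2917[hold]  S*(4)=92.6117
k=3: j=0 S=104.4687 intr=38.1813 cont=38.4744 V=38.4744[hold]; j=1 S=132.9310 intr=9.7190 cont=19.0623 V=19.0623[hold]; j=2 S=169.1479 intr=0.0000 cont=6.7443 V=6.7443[hold]; j=3 S=215.2320 intr=0.0000 cont=1.4691 V=1.4691[hold]  S*(3)=-
k=2: j=0 S=117.8436 intr=24.8064 cont=28.5512 V=28.5512[hold]; j=1 S=149.9500 intr=0.0000 cont=12.8046 V=12.8046[hold]; j=2 S=190.8037 intr=0.0000 cont=4.0748 V=4.0748[hold]  S*(2)=-
k=1: j=0 S=132.9310 intr=9.7190 cont=20.5212 V=20.5212[hold]; j=1 S=169.1479 intr=0.0000 cont=8.3749 V=8.3749[hold]  S*(1)=-
k=0: j=0 S=149.9500 intr=0.0000 cont=14.3381 V=14.3381[hold]  S*(0)=-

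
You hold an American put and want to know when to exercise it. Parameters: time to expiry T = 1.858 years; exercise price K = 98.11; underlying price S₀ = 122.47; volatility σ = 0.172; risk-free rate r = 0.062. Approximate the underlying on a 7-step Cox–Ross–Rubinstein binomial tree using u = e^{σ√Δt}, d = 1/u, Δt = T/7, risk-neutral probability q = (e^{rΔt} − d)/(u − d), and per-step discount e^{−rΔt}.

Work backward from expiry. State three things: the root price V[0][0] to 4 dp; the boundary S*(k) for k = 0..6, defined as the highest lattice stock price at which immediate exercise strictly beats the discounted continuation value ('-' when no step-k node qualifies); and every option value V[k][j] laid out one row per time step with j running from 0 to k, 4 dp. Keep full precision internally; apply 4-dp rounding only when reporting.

params: Δt=0.26543 u=1.09266 d=0.91520 q=0.57136 e^(-rΔt)=0.98368
t_7 payoffs: 32.2476 19.4766 4.2294 0.0000 0.0000 0.0000 0.0000 0.0000
t_6: node(6,0) S=71.9652 payoff=26.1448 vs cont=24.5435 → 26.1448 [stop]  node(6,1) S=85.9194 payoff=12.1906 vs cont=10.5892 → 12.1906 [stop]  node(6,2) S=102.5795 payoff=0.0000 vs cont=1.7833 → 1.7833 [wait]  node(6,3) S=122.4700 payoff=0.0000 vs cont=0.0000 → 0.0000 [wait]  node(6,4) S=146.2173 payoff=0.0000 vs cont=0.0000 → 0.0000 [wait]  node(6,5) S=174.5693 payoff=0.0000 vs cont=0.0000 → 0.0000 [wait]  node(6,6) S=208.4189 payoff=0.0000 vs cont=0.0000 → 0.0000 [wait]  ⇒ S*(6)=85.9194
t_5: node(5,0) S=78.6334 payoff=19.4766 vs cont=17.8753 → 19.4766 [stop]  node(5,1) S=93.8806 payoff=4.2294 vs cont=6.1423 → 6.1423 [wait]  node(5,2) S=112.0844 payoff=0.0000 vs cont=0.7519 → 0.7519 [wait]  node(5,3) S=133.8179 payoff=0.0000 vs cont=0.0000 → 0.0000 [wait]  node(5,4) S=159.7657 payoff=0.0000 vs cont=0.0000 → 0.0000 [wait]  node(5,5) S=190.7447 payoff=0.0000 vs cont=0.0000 → 0.0000 [wait]  ⇒ S*(5)=78.6334
t_4: node(4,0) S=85.9194 payoff=12.1906 vs cont=11.6644 → 12.1906 [stop]  node(4,1) S=102.5795 payoff=0.0000 vs cont=3.0125 → 3.0125 [wait]  node(4,2) S=122.4700 payoff=0.0000 vs cont=0.3170 → 0.3170 [wait]  node(4,3) S=146.2173 payoff=0.0000 vs cont=0.0000 → 0.0000 [wait]  node(4,4) S=174.5693 payoff=0.0000 vs cont=0.0000 → 0.0000 [wait]  ⇒ S*(4)=85.9194
t_3: node(3,0) S=93.8806 payoff=4.2294 vs cont=6.8332 → 6.8332 [wait]  node(3,1) S=112.0844 payoff=0.0000 vs cont=1.4484 → 1.4484 [wait]  node(3,2) S=133.8179 payoff=0.0000 vs cont=0.1337 → 0.1337 [wait]  node(3,3) S=159.7657 payoff=0.0000 vs cont=0.0000 → 0.0000 [wait]  ⇒ S*(3)=-
t_2: node(2,0) S=102.5795 payoff=0.0000 vs cont=3.6952 → 3.6952 [wait]  node(2,1) S=122.4700 payoff=0.0000 vs cont=0.6858 → 0.6858 [wait]  node(2,2) S=146.2173 payoff=0.0000 vs cont=0.0564 → 0.0564 [wait]  ⇒ S*(2)=-
t_1: node(1,0) S=112.0844 payoff=0.0000 vs cont=1.9435 → 1.9435 [wait]  node(1,1) S=133.8179 payoff=0.0000 vs cont=0.3208 → 0.3208 [wait]  ⇒ S*(1)=-
t_0: node(0,0) S=122.4700 payoff=0.0000 vs cont=0.9998 → 0.9998 [wait]  ⇒ S*(0)=-

price = 0.9998
boundary = - - - - 85.9194 78.6334 85.9194
tree:
0.9998
1.9435 0.3208
3.6952 0.6858 0.0564
6.8332 1.4484 0.1337 0.0000
12.1906 3.0125 0.3170 0.0000 0.0000
19.4766 6.1423 0.7519 0.0000 0.0000 0.0000
26.1448 12.1906 1.7833 0.0000 0.0000 0.0000 0.0000
32.2476 19.4766 4.2294 0.0000 0.0000 0.0000 0.0000 0.0000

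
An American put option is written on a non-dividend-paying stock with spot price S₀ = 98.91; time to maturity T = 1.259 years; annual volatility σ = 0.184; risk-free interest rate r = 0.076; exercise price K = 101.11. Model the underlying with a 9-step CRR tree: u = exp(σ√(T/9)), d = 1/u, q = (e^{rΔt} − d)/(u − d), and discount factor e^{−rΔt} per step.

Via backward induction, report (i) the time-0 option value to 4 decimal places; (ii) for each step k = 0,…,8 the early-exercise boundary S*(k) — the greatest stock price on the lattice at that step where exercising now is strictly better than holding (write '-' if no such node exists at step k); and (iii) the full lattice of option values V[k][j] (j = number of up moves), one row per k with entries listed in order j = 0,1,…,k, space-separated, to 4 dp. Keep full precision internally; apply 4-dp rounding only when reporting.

price = 6.1159
boundary = - - 86.1915 80.4594 86.1915 80.4594 86.1915 92.3320 86.1915
tree:
6.1159
9.6915 3.4277
14.9185 5.7760 1.6509
20.6506 9.4443 3.0086 0.6173
26.0015 14.9185 5.3302 1.2449 0.1367
30.9966 20.6506 9.1164 2.4617 0.3142 0.0000
35.6594 26.0015 14.9185 4.7388 0.7223 0.0000 0.0000
40.0122 30.9966 20.6506 8.7780 1.6607 0.0000 0.0000 0.0000
44.0755 35.6594 26.0015 14.9185 3.8180 0.0000 0.0000 0.0000 0.0000
47.8685 40.0122 30.9966 20.6506 8.7780 0.0000 0.0000 0.0000 0.0000 0.0000

Δt=0.13989  u=1.07124  d=0.93350  q=0.56040  discount=0.98942
step 9 (expiry): payoffs max(K−S,0) = 47.8685 40.0122 30.9966 20.6506 8.7780 0.0000 0.0000 0.0000 0.0000 0.0000
step 8: (k=8,j=0): S=57.0345, (K−S)⁺=44.0755, hold=43.0062 ⇒ V=44.0755 exercise | (k=8,j=1): S=65.4506, (K−S)⁺=35.6594, hold=34.5902 ⇒ V=35.6594 exercise | (k=8,j=2): S=75.1085, (K−S)⁺=26.0015, hold=24.9322 ⇒ V=26.0015 exercise | (k=8,j=3): S=86.1915, (K−S)⁺=14.9185, hold=13.8492 ⇒ V=14.9185 exercise | (k=8,j=4): S=98.9100, (K−S)⁺=2.2000, hold=3.8180 ⇒ V=3.8180 continue | (k=8,j=5): S=113.5052, (K−S)⁺=0.0000, hold=0.0000 ⇒ V=0.0000 continue | (k=8,j=6): S=130.2541, (K−S)⁺=0.0000, hold=0.0000 ⇒ V=0.0000 continue | (k=8,j=7): S=149.4744, (K−S)⁺=0.0000, hold=0.0000 ⇒ V=0.0000 continue | (k=8,j=8): S=171.5309, (K−S)⁺=0.0000, hold=0.0000 ⇒ V=0.0000 continue  boundary S*=86.1915
step 7: (k=7,j=0): S=61.0978, (K−S)⁺=40.0122, hold=38.9429 ⇒ V=40.0122 exercise | (k=7,j=1): S=70.1134, (K−S)⁺=30.9966, hold=29.9273 ⇒ V=30.9966 exercise | (k=7,j=2): S=80.4594, (K−S)⁺=20.6506, hold=19.5813 ⇒ V=20.6506 exercise | (k=7,j=3): S=92.3320, (K−S)⁺=8.7780, hold=8.6058 ⇒ V=8.7780 exercise | (k=7,j=4): S=105.9566, (K−S)⁺=0.0000, hold=1.6607 ⇒ V=1.6607 continue | (k=7,j=5): S=121.5916, (K−S)⁺=0.0000, hold=0.0000 ⇒ V=0.0000 continue | (k=7,j=6): S=139.5337, (K−S)⁺=0.0000, hold=0.0000 ⇒ V=0.0000 continue | (k=7,j=7): S=160.1234, (K−S)⁺=0.0000, hold=0.0000 ⇒ V=0.0000 continue  boundary S*=92.3320
step 6: (k=6,j=0): S=65.4506, (K−S)⁺=35.6594, hold=34.5902 ⇒ V=35.6594 exercise | (k=6,j=1): S=75.1085, (K−S)⁺=26.0015, hold=24.9322 ⇒ V=26.0015 exercise | (k=6,j=2): S=86.1915, (K−S)⁺=14.9185, hold=13.8492 ⇒ V=14.9185 exercise | (k=6,j=3): S=98.9100, (K−S)⁺=2.2000, hold=4.7388 ⇒ V=4.7388 continue | (k=6,j=4): S=113.5052, (K−S)⁺=0.0000, hold=0.7223 ⇒ V=0.7223 continue | (k=6,j=5): S=130.2541, (K−S)⁺=0.0000, hold=0.0000 ⇒ V=0.0000 continue | (k=6,j=6): S=149.4744, (K−S)⁺=0.0000, hold=0.0000 ⇒ V=0.0000 continue  boundary S*=86.1915
step 5: (k=5,j=0): S=70.1134, (K−S)⁺=30.9966, hold=29.9273 ⇒ V=30.9966 exercise | (k=5,j=1): S=80.4594, (K−S)⁺=20.6506, hold=19.5813 ⇒ V=20.6506 exercise | (k=5,j=2): S=92.3320, (K−S)⁺=8.7780, hold=9.1164 ⇒ V=9.1164 continue | (k=5,j=3): S=105.9566, (K−S)⁺=0.0000, hold=2.4617 ⇒ V=2.4617 continue | (k=5,j=4): S=121.5916, (K−S)⁺=0.0000, hold=0.3142 ⇒ V=0.3142 continue | (k=5,j=5): S=139.5337, (K−S)⁺=0.0000, hold=0.0000 ⇒ V=0.0000 continue  boundary S*=80.4594
step 4: (k=4,j=0): S=75.1085, (K−S)⁺=26.0015, hold=24.9322 ⇒ V=26.0015 exercise | (k=4,j=1): S=86.1915, (K−S)⁺=14.9185, hold=14.0368 ⇒ V=14.9185 exercise | (k=4,j=2): S=98.9100, (K−S)⁺=2.2000, hold=5.3302 ⇒ V=5.3302 continue | (k=4,j=3): S=113.5052, (K−S)⁺=0.0000, hold=1.2449 ⇒ V=1.2449 continue | (k=4,j=4): S=130.2541, (K−S)⁺=0.0000, hold=0.1367 ⇒ V=0.1367 continue  boundary S*=86.1915
step 3: (k=3,j=0): S=80.4594, (K−S)⁺=20.6506, hold=19.5813 ⇒ V=20.6506 exercise | (k=3,j=1): S=92.3320, (K−S)⁺=8.7780, hold=9.4443 ⇒ V=9.4443 continue | (k=3,j=2): S=105.9566, (K−S)⁺=0.0000, hold=3.0086 ⇒ V=3.0086 continue | (k=3,j=3): S=121.5916, (K−S)⁺=0.0000, hold=0.6173 ⇒ V=0.6173 continue  boundary S*=80.4594
step 2: (k=2,j=0): S=86.1915, (K−S)⁺=14.9185, hold=14.2186 ⇒ V=14.9185 exercise | (k=2,j=1): S=98.9100, (K−S)⁺=2.2000, hold=5.7760 ⇒ V=5.7760 continue | (k=2,j=2): S=113.5052, (K−S)⁺=0.0000, hold=1.6509 ⇒ V=1.6509 continue  boundary S*=86.1915
step 1: (k=1,j=0): S=92.3320, (K−S)⁺=8.7780, hold=9.6915 ⇒ V=9.6915 continue | (k=1,j=1): S=105.9566, (K−S)⁺=0.0000, hold=3.4277 ⇒ V=3.4277 continue  boundary S*=-
step 0: (k=0,j=0): S=98.9100, (K−S)⁺=2.2000, hold=6.1159 ⇒ V=6.1159 continue  boundary S*=-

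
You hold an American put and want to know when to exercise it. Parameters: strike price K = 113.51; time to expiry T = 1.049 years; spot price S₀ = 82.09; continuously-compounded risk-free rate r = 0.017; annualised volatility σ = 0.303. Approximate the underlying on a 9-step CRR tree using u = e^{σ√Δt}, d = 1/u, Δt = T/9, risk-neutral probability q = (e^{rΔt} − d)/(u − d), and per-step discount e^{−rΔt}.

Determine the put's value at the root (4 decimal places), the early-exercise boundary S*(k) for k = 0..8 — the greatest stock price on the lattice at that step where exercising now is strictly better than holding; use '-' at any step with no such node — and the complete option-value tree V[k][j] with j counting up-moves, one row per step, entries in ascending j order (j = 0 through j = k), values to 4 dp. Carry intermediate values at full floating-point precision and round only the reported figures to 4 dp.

params: Δt=0.11656 u=1.10898 d=0.90173 q=0.48373 e^(-rΔt)=0.99802
t_9 payoffs: 81.1536 73.7166 64.5702 53.3215 39.4873 22.4734 1.5490 0.0000 0.0000 0.0000
t_8: node(8,0) S=35.8828 payoff=77.6272 vs cont=77.4025 → 77.6272 [stop]  node(8,1) S=44.1303 payoff=69.3797 vs cont=69.1550 → 69.3797 [stop]  node(8,2) S=54.2735 payoff=59.2365 vs cont=59.0118 → 59.2365 [stop]  node(8,3) S=66.7481 payoff=46.7619 vs cont=46.5372 → 46.7619 [stop]  node(8,4) S=82.0900 payoff=31.4200 vs cont=31.1953 → 31.4200 [stop]  node(8,5) S=100.9581 payoff=12.5519 vs cont=12.3272 → 12.5519 [stop]  node(8,6) S=124.1631 payoff=0.0000 vs cont=0.7981 → 0.7981 [wait]  node(8,7) S=152.7016 payoff=0.0000 vs cont=0.0000 → 0.0000 [wait]  node(8,8) S=187.7996 payoff=0.0000 vs cont=0.0000 → 0.0000 [wait]  ⇒ S*(8)=100.9581
t_7: node(7,0) S=39.7934 payoff=73.7166 vs cont=73.4919 → 73.7166 [stop]  node(7,1) S=48.9398 payoff=64.5702 vs cont=64.3455 → 64.5702 [stop]  node(7,2) S=60.1885 payoff=53.3215 vs cont=53.0968 → 53.3215 [stop]  node(7,3) S=74.0227 payoff=39.4873 vs cont=39.2626 → 39.4873 [stop]  node(7,4) S=91.0366 payoff=22.4734 vs cont=22.2488 → 22.4734 [stop]  node(7,5) S=111.9610 payoff=1.5490 vs cont=6.8526 → 6.8526 [wait]  node(7,6) S=137.6950 payoff=0.0000 vs cont=0.4112 → 0.4112 [wait]  node(7,7) S=169.3437 payoff=0.0000 vs cont=0.0000 → 0.0000 [wait]  ⇒ S*(7)=91.0366
t_6: node(6,0) S=44.1303 payoff=69.3797 vs cont=69.1550 → 69.3797 [stop]  node(6,1) S=54.2735 payoff=59.2365 vs cont=59.0118 → 59.2365 [stop]  node(6,2) S=66.7481 payoff=46.7619 vs cont=46.5372 → 46.7619 [stop]  node(6,3) S=82.0900 payoff=31.4200 vs cont=31.1953 → 31.4200 [stop]  node(6,4) S=100.9581 payoff=12.5519 vs cont=14.8876 → 14.8876 [wait]  node(6,5) S=124.1631 payoff=0.0000 vs cont=3.7293 → 3.7293 [wait]  node(6,6) S=152.7016 payoff=0.0000 vs cont=0.2119 → 0.2119 [wait]  ⇒ S*(6)=82.0900
t_5: node(5,0) S=48.9398 payoff=64.5702 vs cont=64.3455 → 64.5702 [stop]  node(5,1) S=60.1885 payoff=53.3215 vs cont=53.0968 → 53.3215 [stop]  node(5,2) S=74.0227 payoff=39.4873 vs cont=39.2626 → 39.4873 [stop]  node(5,3) S=91.0366 payoff=22.4734 vs cont=23.3764 → 23.3764 [wait]  node(5,4) S=111.9610 payoff=1.5490 vs cont=9.4712 → 9.4712 [wait]  node(5,5) S=137.6950 payoff=0.0000 vs cont=2.0238 → 2.0238 [wait]  ⇒ S*(5)=74.0227
t_4: node(4,0) S=54.2735 payoff=59.2365 vs cont=59.0118 → 59.2365 [stop]  node(4,1) S=66.7481 payoff=46.7619 vs cont=46.5372 → 46.7619 [stop]  node(4,2) S=82.0900 payoff=31.4200 vs cont=31.6312 → 31.6312 [wait]  node(4,3) S=100.9581 payoff=12.5519 vs cont=16.6171 → 16.6171 [wait]  node(4,4) S=124.1631 payoff=0.0000 vs cont=5.8570 → 5.8570 [wait]  ⇒ S*(4)=66.7481
t_3: node(3,0) S=60.1885 payoff=53.3215 vs cont=53.0968 → 53.3215 [stop]  node(3,1) S=74.0227 payoff=39.4873 vs cont=39.3646 → 39.4873 [stop]  node(3,2) S=91.0366 payoff=22.4734 vs cont=24.3202 → 24.3202 [wait]  node(3,3) S=111.9610 payoff=1.5490 vs cont=11.3895 → 11.3895 [wait]  ⇒ S*(3)=74.0227
t_2: node(2,0) S=66.7481 payoff=46.7619 vs cont=46.5372 → 46.7619 [stop]  node(2,1) S=82.0900 payoff=31.4200 vs cont=32.0869 → 32.0869 [wait]  node(2,2) S=100.9581 payoff=12.5519 vs cont=18.0294 → 18.0294 [wait]  ⇒ S*(2)=66.7481
t_1: node(1,0) S=74.0227 payoff=39.4873 vs cont=39.5846 → 39.5846 [wait]  node(1,1) S=91.0366 payoff=22.4734 vs cont=25.2368 → 25.2368 [wait]  ⇒ S*(1)=-
t_0: node(0,0) S=82.0900 payoff=31.4200 vs cont=32.5795 → 32.5795 [wait]  ⇒ S*(0)=-

price = 32.5795
boundary = - - 66.7481 74.0227 66.7481 74.0227 82.0900 91.0366 100.9581
tree:
32.5795
39.5846 25.2368
46.7619 32.0869 18.0294
53.3215 39.4873 24.3202 11.3895
59.2365 46.7619 31.6312 16.6171 5.8570
64.5702 53.3215 39.4873 23.3764 9.4712 2.0238
69.3797 59.2365 46.7619 31.4200 14.8876 3.7293 0.2119
73.7166 64.5702 53.3215 39.4873 22.4734 6.8526 0.4112 0.0000
77.6272 69.3797 59.2365 46.7619 31.4200 12.5519 0.7981 0.0000 0.0000
81.1536 73.7166 64.5702 53.3215 39.4873 22.4734 1.5490 0.0000 0.0000 0.0000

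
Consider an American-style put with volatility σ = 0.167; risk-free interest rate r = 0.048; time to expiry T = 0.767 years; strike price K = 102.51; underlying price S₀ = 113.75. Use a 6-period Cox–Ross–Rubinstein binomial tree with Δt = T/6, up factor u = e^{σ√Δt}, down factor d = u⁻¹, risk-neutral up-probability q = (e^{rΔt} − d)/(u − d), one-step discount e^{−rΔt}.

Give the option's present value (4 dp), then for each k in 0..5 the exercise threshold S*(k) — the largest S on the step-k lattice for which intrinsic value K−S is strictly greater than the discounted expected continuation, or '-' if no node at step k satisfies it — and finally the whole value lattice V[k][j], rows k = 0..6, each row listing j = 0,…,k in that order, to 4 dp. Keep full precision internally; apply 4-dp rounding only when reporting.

price = 1.4937
boundary = - - - - 89.5832 95.0950
tree:
1.4937
2.6828 0.4838
4.7030 0.9690 0.0704
7.9800 1.9268 0.1528 0.0000
12.9268 3.7993 0.3318 0.0000 0.0000
18.1192 7.4150 0.7204 0.0000 0.0000 0.0000
23.0105 12.9268 1.5640 0.0000 0.0000 0.0000 0.0000

Δt=0.12783, u=1.06153, d=0.94204, q=0.53659, disc=e^(-rΔt)=0.99388
k=6 terminal: V=max(K-S,0) → 23.0105 12.9268 1.5640 0.0000 0.0000 0.0000 0.0000
k=5: j=0 S=84.3908 intr=18.1192 cont=17.4921 V=18.1192[EX]; j=1 S=95.0950 intr=7.4150 cont=6.7879 V=7.4150[EX]; j=2 S=107.1569 intr=0.0000 cont=0.7204 V=0.7204[hold]; j=3 S=120.7487 intr=0.0000 cont=0.0000 V=0.0000[hold]; j=4 S=136.0646 intr=0.0000 cont=0.0000 V=0.0000[hold]; j=5 S=153.3231 intr=0.0000 cont=0.0000 V=0.0000[hold]  S*(5)=95.0950
k=4: j=0 S=89.5832 intr=12.9268 cont=12.2997 V=12.9268[EX]; j=1 S=100.9460 intr=1.5640 cont=3.7993 V=3.7993[hold]; j=2 S=113.7500 intr=0.0000 cont=0.3318 V=0.3318[hold]; j=3 S=128.1781 intr=0.0000 cont=0.0000 V=0.0000[hold]; j=4 S=144.4363 intr=0.0000 cont=0.0000 V=0.0000[hold]  S*(4)=89.5832
k=3: j=0 S=95.0950 intr=7.4150 cont=7.9800 V=7.9800[hold]; j=1 S=107.1569 intr=0.0000 cont=1.9268 V=1.9268[hold]; j=2 S=120.7487 intr=0.0000 cont=0.1528 V=0.1528[hold]; j=3 S=136.0646 intr=0.0000 cont=0.0000 V=0.0000[hold]  S*(3)=-
k=2: j=0 S=100.9460 intr=1.5640 cont=4.7030 V=4.7030[hold]; j=1 S=113.7500 intr=0.0000 cont=0.9690 V=0.9690[hold]; j=2 S=128.1781 intr=0.0000 cont=0.0704 V=0.0704[hold]  S*(2)=-
k=1: j=0 S=107.1569 intr=0.0000 cont=2.6828 V=2.6828[hold]; j=1 S=120.7487 intr=0.0000 cont=0.4838 V=0.4838[hold]  S*(1)=-
k=0: j=0 S=113.7500 intr=0.0000 cont=1.4937 V=1.4937[hold]  S*(0)=-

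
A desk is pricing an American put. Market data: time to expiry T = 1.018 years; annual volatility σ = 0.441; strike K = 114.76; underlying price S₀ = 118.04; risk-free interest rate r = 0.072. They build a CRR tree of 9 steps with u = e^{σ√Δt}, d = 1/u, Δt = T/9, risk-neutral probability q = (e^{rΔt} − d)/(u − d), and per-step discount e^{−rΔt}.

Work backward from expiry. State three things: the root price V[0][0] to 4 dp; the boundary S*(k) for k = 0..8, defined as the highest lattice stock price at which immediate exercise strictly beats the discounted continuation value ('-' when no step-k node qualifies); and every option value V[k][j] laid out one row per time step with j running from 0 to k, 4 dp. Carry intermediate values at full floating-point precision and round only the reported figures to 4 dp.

Δt=0.11311, u=1.15988, d=0.86216, q=0.49045, disc=e^(-rΔt)=0.99189
k=9 terminal: V=max(K-S,0) → 83.6923 72.9639 58.5307 39.1134 12.9909 0.0000 0.0000 0.0000 0.0000 0.0000
k=8: j=0 S=36.0349 intr=78.7251 cont=77.7943 V=78.7251[EX]; j=1 S=48.4785 intr=66.2815 cont=65.3507 V=66.2815[EX]; j=2 S=65.2193 intr=49.5407 cont=48.6099 V=49.5407[EX]; j=3 S=87.7410 intr=27.0190 cont=26.0882 V=27.0190[EX]; j=4 S=118.0400 intr=0.0000 cont=6.5658 V=6.5658[hold]; j=5 S=158.8019 intr=0.0000 cont=0.0000 V=0.0000[hold]; j=6 S=213.6399 intr=0.0000 cont=0.0000 V=0.0000[hold]; j=7 S=287.4147 intr=0.0000 cont=0.0000 V=0.0000[hold]; j=8 S=386.6656 intr=0.0000 cont=0.0000 V=0.0000[hold]  S*(8)=87.7410
k=7: j=0 S=41.7961 intr=72.9639 cont=72.0331 V=72.9639[EX]; j=1 S=56.2293 intr=58.5307 cont=57.5999 V=58.5307[EX]; j=2 S=75.6466 intr=39.1134 cont=38.1826 V=39.1134[EX]; j=3 S=101.7691 intr=12.9909 cont=16.8498 V=16.8498[hold]; j=4 S=136.9123 intr=0.0000 cont=3.3184 V=3.3184[hold]; j=5 S=184.1913 intr=0.0000 cont=0.0000 V=0.0000[hold]; j=6 S=247.7968 intr=0.0000 cont=0.0000 V=0.0000[hold]; j=7 S=333.3668 intr=0.0000 cont=0.0000 V=0.0000[hold]  S*(7)=75.6466
k=6: j=0 S=48.4785 intr=66.2815 cont=65.3507 V=66.2815[EX]; j=1 S=65.2193 intr=49.5407 cont=48.6099 V=49.5407[EX]; j=2 S=87.7410 intr=27.0190 cont=27.9655 V=27.9655[hold]; j=3 S=118.0400 intr=0.0000 cont=10.1305 V=10.1305[hold]; j=4 S=158.8019 intr=0.0000 cont=1.6772 V=1.6772[hold]; j=5 S=213.6399 intr=0.0000 cont=0.0000 V=0.0000[hold]; j=6 S=287.4147 intr=0.0000 cont=0.0000 V=0.0000[hold]  S*(6)=65.2193
k=5: j=0 S=56.2293 intr=58.5307 cont=57.5999 V=58.5307[EX]; j=1 S=75.6466 intr=39.1134 cont=38.6430 V=39.1134[EX]; j=2 S=101.7691 intr=12.9909 cont=19.0623 V=19.0623[hold]; j=3 S=136.9123 intr=0.0000 cont=5.9360 V=5.9360[hold]; j=4 S=184.1913 intr=0.0000 cont=0.8477 V=0.8477[hold]; j=5 S=247.7968 intr=0.0000 cont=0.0000 V=0.0000[hold]  S*(5)=75.6466
k=4: j=0 S=65.2193 intr=49.5407 cont=48.6099 V=49.5407[EX]; j=1 S=87.7410 intr=27.0190 cont=29.0418 V=29.0418[hold]; j=2 S=118.0400 intr=0.0000 cont=12.5220 V=12.5220[hold]; j=3 S=158.8019 intr=0.0000 cont=3.4125 V=3.4125[hold]; j=4 S=213.6399 intr=0.0000 cont=0.4284 V=0.4284[hold]  S*(4)=65.2193
k=3: j=0 S=75.6466 intr=39.1134 cont=39.1666 V=39.1666[hold]; j=1 S=101.7691 intr=12.9909 cont=20.7698 V=20.7698[hold]; j=2 S=136.9123 intr=0.0000 cont=7.9889 V=7.9889[hold]; j=3 S=184.1913 intr=0.0000 cont=1.9331 V=1.9331[hold]  S*(3)=-
k=2: j=0 S=87.7410 intr=27.0190 cont=29.8993 V=29.8993[hold]; j=1 S=118.0400 intr=0.0000 cont=14.3837 V=14.3837[hold]; j=2 S=158.8019 intr=0.0000 cont=4.9781 V=4.9781[hold]  S*(2)=-
k=1: j=0 S=101.7691 intr=12.9909 cont=22.1088 V=22.1088[hold]; j=1 S=136.9123 intr=0.0000 cont=9.6914 V=9.6914[hold]  S*(1)=-
k=0: j=0 S=118.0400 intr=0.0000 cont=15.8887 V=15.8887[hold]  S*(0)=-

price = 15.8887
boundary = - - - - 65.2193 75.6466 65.2193 75.6466 87.7410
tree:
15.8887
22.1088 9.6914
29.8993 14.3837 4.9781
39.1666 20.7698 7.9889 1.9331
49.5407 29.0418 12.5220 3.4125 0.4284
58.5307 39.1134 19.0623 5.9360 0.8477 0.0000
66.2815 49.5407 27.9655 10.1305 1.6772 0.0000 0.0000
72.9639 58.5307 39.1134 16.8498 3.3184 0.0000 0.0000 0.0000
78.7251 66.2815 49.5407 27.0190 6.5658 0.0000 0.0000 0.0000 0.0000
83.6923 72.9639 58.5307 39.1134 12.9909 0.0000 0.0000 0.0000 0.0000 0.0000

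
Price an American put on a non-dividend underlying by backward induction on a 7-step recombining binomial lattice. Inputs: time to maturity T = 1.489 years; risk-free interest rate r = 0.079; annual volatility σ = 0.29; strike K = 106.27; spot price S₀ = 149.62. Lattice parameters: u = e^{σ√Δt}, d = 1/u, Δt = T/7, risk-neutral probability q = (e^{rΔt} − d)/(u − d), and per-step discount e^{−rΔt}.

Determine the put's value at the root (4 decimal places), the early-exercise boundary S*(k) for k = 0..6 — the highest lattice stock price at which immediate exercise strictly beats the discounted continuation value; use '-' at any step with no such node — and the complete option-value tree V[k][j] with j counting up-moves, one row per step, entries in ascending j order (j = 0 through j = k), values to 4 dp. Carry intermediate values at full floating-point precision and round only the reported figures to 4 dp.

Δt=0.21271  u=1.14311  d=0.87481  q=0.52977  discount=0.98334
step 7 (expiry): payoffs max(K−S,0) = 47.6050 29.6127 6.1022 0.0000 0.0000 0.0000 0.0000 0.0000
step 6: (k=6,j=0): S=67.0604, (K−S)⁺=39.2096, hold=37.4387 ⇒ V=39.2096 exercise | (k=6,j=1): S=87.6276, (K−S)⁺=18.6424, hold=16.8715 ⇒ V=18.6424 exercise | (k=6,j=2): S=114.5026, (K−S)⁺=0.0000, hold=2.8216 ⇒ V=2.8216 continue | (k=6,j=3): S=149.6200, (K−S)⁺=0.0000, hold=0.0000 ⇒ V=0.0000 continue | (k=6,j=4): S=195.5078, (K−S)⁺=0.0000, hold=0.0000 ⇒ V=0.0000 continue | (k=6,j=5): S=255.4692, (K−S)⁺=0.0000, hold=0.0000 ⇒ V=0.0000 continue | (k=6,j=6): S=333.8205, (K−S)⁺=0.0000, hold=0.0000 ⇒ V=0.0000 continue  boundary S*=87.6276
step 5: (k=5,j=0): S=76.6573, (K−S)⁺=29.6127, hold=27.8418 ⇒ V=29.6127 exercise | (k=5,j=1): S=100.1678, (K−S)⁺=6.1022, hold=10.0900 ⇒ V=10.0900 continue | (k=5,j=2): S=130.8888, (K−S)⁺=0.0000, hold=1.3047 ⇒ V=1.3047 continue | (k=5,j=3): S=171.0318, (K−S)⁺=0.0000, hold=0.0000 ⇒ V=0.0000 continue | (k=5,j=4): S=223.4865, (K−S)⁺=0.0000, hold=0.0000 ⇒ V=0.0000 continue | (k=5,j=5): S=292.0289, (K−S)⁺=0.0000, hold=0.0000 ⇒ V=0.0000 continue  boundary S*=76.6573
step 4: (k=4,j=0): S=87.6276, (K−S)⁺=18.6424, hold=18.9489 ⇒ V=18.9489 continue | (k=4,j=1): S=114.5026, (K−S)⁺=0.0000, hold=5.3452 ⇒ V=5.3452 continue | (k=4,j=2): S=149.6200, (K−S)⁺=0.0000, hold=0.6033 ⇒ V=0.6033 continue | (k=4,j=3): S=195.5078, (K−S)⁺=0.0000, hold=0.0000 ⇒ V=0.0000 continue | (k=4,j=4): S=255.4692, (K−S)⁺=0.0000, hold=0.0000 ⇒ V=0.0000 continue  boundary S*=-
step 3: (k=3,j=0): S=100.1678, (K−S)⁺=6.1022, hold=11.5463 ⇒ V=11.5463 continue | (k=3,j=1): S=130.8888, (K−S)⁺=0.0000, hold=2.7858 ⇒ V=2.7858 continue | (k=3,j=2): S=171.0318, (K−S)⁺=0.0000, hold=0.2789 ⇒ V=0.2789 continue | (k=3,j=3): S=223.4865, (K−S)⁺=0.0000, hold=0.0000 ⇒ V=0.0000 continue  boundary S*=-
step 2: (k=2,j=0): S=114.5026, (K−S)⁺=0.0000, hold=6.7902 ⇒ V=6.7902 continue | (k=2,j=1): S=149.6200, (K−S)⁺=0.0000, hold=1.4335 ⇒ V=1.4335 continue | (k=2,j=2): S=195.5078, (K−S)⁺=0.0000, hold=0.1290 ⇒ V=0.1290 continue  boundary S*=-
step 1: (k=1,j=0): S=130.8888, (K−S)⁺=0.0000, hold=3.8865 ⇒ V=3.8865 continue | (k=1,j=1): S=171.0318, (K−S)⁺=0.0000, hold=0.7300 ⇒ V=0.7300 continue  boundary S*=-
step 0: (k=0,j=0): S=149.6200, (K−S)⁺=0.0000, hold=2.1774 ⇒ V=2.1774 continue  boundary S*=-

price = 2.1774
boundary = - - - - - 76.6573 87.6276
tree:
2.1774
3.8865 0.7300
6.7902 1.4335 0.1290
11.5463 2.7858 0.2789 0.0000
18.9489 5.3452 0.6033 0.0000 0.0000
29.6127 10.0900 1.3047 0.0000 0.0000 0.0000
39.2096 18.6424 2.8216 0.0000 0.0000 0.0000 0.0000
47.6050 29.6127 6.1022 0.0000 0.0000 0.0000 0.0000 0.0000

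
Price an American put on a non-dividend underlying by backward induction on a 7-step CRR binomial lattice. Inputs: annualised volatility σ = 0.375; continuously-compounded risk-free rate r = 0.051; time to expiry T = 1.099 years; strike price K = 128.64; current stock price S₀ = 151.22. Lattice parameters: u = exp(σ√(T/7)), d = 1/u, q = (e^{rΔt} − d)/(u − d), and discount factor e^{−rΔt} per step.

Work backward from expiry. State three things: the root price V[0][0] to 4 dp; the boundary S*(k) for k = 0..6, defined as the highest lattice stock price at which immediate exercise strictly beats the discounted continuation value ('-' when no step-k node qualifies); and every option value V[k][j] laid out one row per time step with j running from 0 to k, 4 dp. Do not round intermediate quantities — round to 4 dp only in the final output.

price = 9.5422
boundary = - - - - 83.4617 96.8317 112.3435
tree:
9.5422
14.8576 4.1637
22.4441 7.2014 1.0688
32.6330 12.2022 2.1120 0.0000
45.1783 20.1046 4.1734 0.0000 0.0000
56.7023 31.8083 8.2469 0.0000 0.0000 0.0000
66.6351 45.1783 16.2965 0.0000 0.0000 0.0000 0.0000
75.1964 56.7023 31.8083 0.0000 0.0000 0.0000 0.0000 0.0000

Δt=0.15700  u=1.16019  d=0.86192  q=0.48987  discount=0.99202
step 7 (expiry): payoffs max(K−S,0) = 75.1964 56.7023 31.8083 0.0000 0.0000 0.0000 0.0000 0.0000
step 6: (k=6,j=0): S=62.0049, (K−S)⁺=66.6351, hold=65.6092 ⇒ V=66.6351 exercise | (k=6,j=1): S=83.4617, (K−S)⁺=45.1783, hold=44.1524 ⇒ V=45.1783 exercise | (k=6,j=2): S=112.3435, (K−S)⁺=16.2965, hold=16.0968 ⇒ V=16.2965 exercise | (k=6,j=3): S=151.2200, (K−S)⁺=0.0000, hold=0.0000 ⇒ V=0.0000 continue | (k=6,j=4): S=203.5496, (K−S)⁺=0.0000, hold=0.0000 ⇒ V=0.0000 continue | (k=6,j=5): S=273.9879, (K−S)⁺=0.0000, hold=0.0000 ⇒ V=0.0000 continue | (k=6,j=6): S=368.8014, (K−S)⁺=0.0000, hold=0.0000 ⇒ V=0.0000 continue  boundary S*=112.3435
step 5: (k=5,j=0): S=71.9377, (K−S)⁺=56.7023, hold=55.6764 ⇒ V=56.7023 exercise | (k=5,j=1): S=96.8317, (K−S)⁺=31.8083, hold=30.7824 ⇒ V=31.8083 exercise | (k=5,j=2): S=130.3403, (K−S)⁺=0.0000, hold=8.2469 ⇒ V=8.2469 continue | (k=5,j=3): S=175.4445, (K−S)⁺=0.0000, hold=0.0000 ⇒ V=0.0000 continue | (k=5,j=4): S=236.1570, (K−S)⁺=0.0000, hold=0.0000 ⇒ V=0.0000 continue | (k=5,j=5): S=317.8791, (K−S)⁺=0.0000, hold=0.0000 ⇒ V=0.0000 continue  boundary S*=96.8317
step 4: (k=4,j=0): S=83.4617, (K−S)⁺=45.1783, hold=44.1524 ⇒ V=45.1783 exercise | (k=4,j=1): S=112.3435, (K−S)⁺=16.2965, hold=20.1046 ⇒ V=20.1046 continue | (k=4,j=2): S=151.2200, (K−S)⁺=0.0000, hold=4.1734 ⇒ V=4.1734 continue | (k=4,j=3): S=203.5496, (K−S)⁺=0.0000, hold=0.0000 ⇒ V=0.0000 continue | (k=4,j=4): S=273.9879, (K−S)⁺=0.0000, hold=0.0000 ⇒ V=0.0000 continue  boundary S*=83.4617
step 3: (k=3,j=0): S=96.8317, (K−S)⁺=31.8083, hold=32.6330 ⇒ V=32.6330 continue | (k=3,j=1): S=130.3403, (K−S)⁺=0.0000, hold=12.2022 ⇒ V=12.2022 continue | (k=3,j=2): S=175.4445, (K−S)⁺=0.0000, hold=2.1120 ⇒ V=2.1120 continue | (k=3,j=3): S=236.1570, (K−S)⁺=0.0000, hold=0.0000 ⇒ V=0.0000 continue  boundary S*=-
step 2: (k=2,j=0): S=112.3435, (K−S)⁺=16.2965, hold=22.4441 ⇒ V=22.4441 continue | (k=2,j=1): S=151.2200, (K−S)⁺=0.0000, hold=7.2014 ⇒ V=7.2014 continue | (k=2,j=2): S=203.5496, (K−S)⁺=0.0000, hold=1.0688 ⇒ V=1.0688 continue  boundary S*=-
step 1: (k=1,j=0): S=130.3403, (K−S)⁺=0.0000, hold=14.8576 ⇒ V=14.8576 continue | (k=1,j=1): S=175.4445, (K−S)⁺=0.0000, hold=4.1637 ⇒ V=4.1637 continue  boundary S*=-
step 0: (k=0,j=0): S=151.2200, (K−S)⁺=0.0000, hold=9.5422 ⇒ V=9.5422 continue  boundary S*=-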